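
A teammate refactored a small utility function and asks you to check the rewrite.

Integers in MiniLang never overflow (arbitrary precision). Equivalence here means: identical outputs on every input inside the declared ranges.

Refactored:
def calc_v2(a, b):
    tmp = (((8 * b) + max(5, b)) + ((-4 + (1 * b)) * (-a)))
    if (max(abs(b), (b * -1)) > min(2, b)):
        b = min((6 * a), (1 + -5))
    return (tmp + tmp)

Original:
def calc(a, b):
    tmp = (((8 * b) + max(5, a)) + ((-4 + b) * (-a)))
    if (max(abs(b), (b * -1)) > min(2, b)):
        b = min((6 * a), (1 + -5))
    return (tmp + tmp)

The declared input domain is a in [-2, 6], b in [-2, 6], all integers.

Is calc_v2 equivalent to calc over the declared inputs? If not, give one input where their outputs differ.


These are not equivalent — on a=-2, b=6 the outputs split (114 vs 116).
calc: tmp becomes 57; next (max(abs(b), (b * -1)) > min(2, b)) evaluates to true; next b becomes -12; next final value 114
calc_v2: tmp becomes 58; next (max(abs(b), (b * -1)) > min(2, b)) evaluates to true; next b becomes -12; next final value 116
verdict: not equivalent; witness: a=-2, b=6


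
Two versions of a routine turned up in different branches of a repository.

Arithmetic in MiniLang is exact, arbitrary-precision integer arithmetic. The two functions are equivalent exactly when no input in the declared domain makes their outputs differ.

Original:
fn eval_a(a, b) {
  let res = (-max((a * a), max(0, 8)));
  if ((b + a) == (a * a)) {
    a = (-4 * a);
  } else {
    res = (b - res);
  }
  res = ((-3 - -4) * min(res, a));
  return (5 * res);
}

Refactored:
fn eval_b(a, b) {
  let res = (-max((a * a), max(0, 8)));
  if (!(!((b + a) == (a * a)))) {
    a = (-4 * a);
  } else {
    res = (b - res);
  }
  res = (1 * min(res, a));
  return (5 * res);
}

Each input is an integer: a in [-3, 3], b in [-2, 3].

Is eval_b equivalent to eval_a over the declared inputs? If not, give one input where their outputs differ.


The two are interchangeable: arithmetic usage differs; and boolean connective usage differs; and constant usage differs, and every declared input agrees.
Spot check at a=-3, b=2 — eval_a: res becomes -9; next ((b + a) == (a * a)) evaluates to false; next res becomes 11; next res becomes -3; next final value -15. eval_b: res becomes -9; next (!(!((b + a) == (a * a)))) evaluates to false; next res becomes 11; next res becomes -3; next final value -15. Both give -15.
Every one of the 42 inputs gives matching results.
verdict: equivalent


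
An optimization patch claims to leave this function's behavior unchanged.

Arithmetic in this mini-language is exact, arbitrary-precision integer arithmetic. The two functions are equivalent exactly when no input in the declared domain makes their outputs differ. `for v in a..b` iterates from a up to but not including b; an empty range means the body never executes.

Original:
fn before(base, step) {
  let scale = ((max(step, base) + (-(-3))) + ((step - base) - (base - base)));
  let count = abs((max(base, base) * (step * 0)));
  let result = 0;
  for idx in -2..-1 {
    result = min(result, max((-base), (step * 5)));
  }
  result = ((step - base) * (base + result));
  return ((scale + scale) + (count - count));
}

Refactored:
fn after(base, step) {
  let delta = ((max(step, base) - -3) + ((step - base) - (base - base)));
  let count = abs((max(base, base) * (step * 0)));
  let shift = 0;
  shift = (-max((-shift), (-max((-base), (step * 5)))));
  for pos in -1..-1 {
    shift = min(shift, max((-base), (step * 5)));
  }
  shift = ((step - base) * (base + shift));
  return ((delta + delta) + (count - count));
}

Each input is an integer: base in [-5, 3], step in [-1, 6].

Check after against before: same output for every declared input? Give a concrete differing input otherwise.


Behavior is preserved: although min/max/abs usage differs; local variable names differ; loop structure differs; statement counts differ; arithmetic usage differs; constant usage differs, the outputs never diverge.
As a probe, take base=-1, step=4: before runs scale becomes 12; next count becomes 0; next result becomes 0; next at idx=-2:; next result becomes 0; next result becomes -5; next final value 24; after runs delta becomes 12; next count becomes 0; next shift becomes 0; next shift becomes 0; next pos never enters its loop body; next shift becomes -5; next final value 24; both end at 24.
Across all 72 domain points the two functions coincide.
verdict: equivalent


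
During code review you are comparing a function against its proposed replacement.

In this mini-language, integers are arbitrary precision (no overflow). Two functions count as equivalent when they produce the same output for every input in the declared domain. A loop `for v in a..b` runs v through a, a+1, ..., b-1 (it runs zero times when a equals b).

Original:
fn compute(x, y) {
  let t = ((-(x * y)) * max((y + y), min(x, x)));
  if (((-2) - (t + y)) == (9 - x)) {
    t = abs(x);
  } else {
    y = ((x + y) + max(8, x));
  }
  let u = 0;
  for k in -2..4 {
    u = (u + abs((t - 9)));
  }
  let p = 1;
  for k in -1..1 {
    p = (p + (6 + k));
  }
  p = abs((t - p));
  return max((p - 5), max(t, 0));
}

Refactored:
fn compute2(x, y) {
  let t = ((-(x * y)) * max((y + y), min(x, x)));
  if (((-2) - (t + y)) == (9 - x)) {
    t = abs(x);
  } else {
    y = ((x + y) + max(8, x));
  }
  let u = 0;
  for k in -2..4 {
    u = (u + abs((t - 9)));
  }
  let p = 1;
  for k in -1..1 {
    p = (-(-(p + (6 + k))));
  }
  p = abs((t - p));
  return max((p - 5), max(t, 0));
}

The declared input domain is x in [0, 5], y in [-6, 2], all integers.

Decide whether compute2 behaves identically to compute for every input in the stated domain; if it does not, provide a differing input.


Behavior is preserved: although same computation, different form, the outputs never diverge.
One worked example (x=0, y=-1) — compute: t = 0; (((-2) - (t + y)) == (9 - x)) -> false; y = 7; u = 0; [k=-2]; u = 9; [k=-1]; u = 18; [k=0]; u = 27; [k=1]; u = 36; [k=2]; u = 45; [k=3]; u = 54; p = 1; [k=-1]; p = 6; [k=0]; p = 12; p = 12; return 7; compute2: t = 0; (((-2) - (t + y)) == (9 - x)) -> false; y = 7; u = 0; [k=-2]; u = 9; [k=-1]; u = 18; [k=0]; u = 27; [k=1]; u = 36; [k=2]; u = 45; [k=3]; u = 54; p = 1; [k=-1]; p = 6; [k=0]; p = 12; p = 12; return 7; agreement on 7.
Sweeping the whole domain (54 inputs) finds no disagreement.
verdict: equivalent


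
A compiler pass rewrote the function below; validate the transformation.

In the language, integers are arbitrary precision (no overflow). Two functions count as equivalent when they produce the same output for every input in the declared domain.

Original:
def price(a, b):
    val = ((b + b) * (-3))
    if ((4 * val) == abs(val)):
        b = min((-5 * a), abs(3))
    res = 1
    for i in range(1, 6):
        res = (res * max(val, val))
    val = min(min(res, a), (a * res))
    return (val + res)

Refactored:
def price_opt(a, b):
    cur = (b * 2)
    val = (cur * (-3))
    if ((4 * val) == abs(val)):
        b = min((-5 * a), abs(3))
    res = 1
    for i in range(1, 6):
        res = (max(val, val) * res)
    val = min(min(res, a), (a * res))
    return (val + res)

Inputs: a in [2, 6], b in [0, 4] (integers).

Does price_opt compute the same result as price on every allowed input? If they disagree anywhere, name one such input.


Comparing the listings, the differences include: local variable names differ; constant usage differs; arithmetic usage differs; statement counts differ.
Spot check at a=6, b=2 — price: val=-12, then ((4 * val) == abs(val)) is false, then res=1, then (i=1), then res=-12, then (i=2), then res=144, then (i=3), then res=-1728, then (i=4), then res=20736, then (i=5), then res=-248832, then val=-1492992, then returns -1741824. price_opt: cur=4, then val=-12, then ((4 * val) == abs(val)) is false, then res=1, then (i=1), then res=-12, then (i=2), then res=144, then (i=3), then res=-1728, then (i=4), then res=20736, then (i=5), then res=-248832, then val=-1492992, then returns -1741824. Both give -1741824.
Every one of the 25 inputs gives matching results.
verdict: equivalent


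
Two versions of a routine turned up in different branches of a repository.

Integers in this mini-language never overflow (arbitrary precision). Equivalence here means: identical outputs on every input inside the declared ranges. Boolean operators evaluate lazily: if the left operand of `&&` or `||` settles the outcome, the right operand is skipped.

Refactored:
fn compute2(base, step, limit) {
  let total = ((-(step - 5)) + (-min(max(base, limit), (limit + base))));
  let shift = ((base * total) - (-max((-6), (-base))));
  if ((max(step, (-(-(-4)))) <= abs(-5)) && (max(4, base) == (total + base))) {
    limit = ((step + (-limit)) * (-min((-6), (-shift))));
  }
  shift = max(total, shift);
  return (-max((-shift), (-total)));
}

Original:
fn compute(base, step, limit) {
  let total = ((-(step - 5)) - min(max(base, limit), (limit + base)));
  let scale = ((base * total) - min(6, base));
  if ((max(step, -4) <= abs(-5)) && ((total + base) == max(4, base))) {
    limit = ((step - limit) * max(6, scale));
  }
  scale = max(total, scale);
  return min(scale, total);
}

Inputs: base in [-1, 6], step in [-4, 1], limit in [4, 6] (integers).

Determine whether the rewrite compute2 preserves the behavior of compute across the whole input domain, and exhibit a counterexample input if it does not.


Behavior is preserved: although arithmetic usage differs, and local variable names differ, and min/max/abs usage differs, the outputs never diverge.
Tracing base=4, step=0, limit=6: compute: total = -1; scale = -8; ((max(step, -4) <= abs(-5)) && ((total + base) == max(4, base))) -> false; scale = -1; return -1 | compute2: total = -1; shift = -8; ((max(step, (-(-(-4)))) <= abs(-5)) && (max(4, base) == (total + base))) -> false; shift = -1; return -1 — matching result -1.
An exhaustive pass over the 144 declared inputs shows identical outputs.
verdict: equivalent


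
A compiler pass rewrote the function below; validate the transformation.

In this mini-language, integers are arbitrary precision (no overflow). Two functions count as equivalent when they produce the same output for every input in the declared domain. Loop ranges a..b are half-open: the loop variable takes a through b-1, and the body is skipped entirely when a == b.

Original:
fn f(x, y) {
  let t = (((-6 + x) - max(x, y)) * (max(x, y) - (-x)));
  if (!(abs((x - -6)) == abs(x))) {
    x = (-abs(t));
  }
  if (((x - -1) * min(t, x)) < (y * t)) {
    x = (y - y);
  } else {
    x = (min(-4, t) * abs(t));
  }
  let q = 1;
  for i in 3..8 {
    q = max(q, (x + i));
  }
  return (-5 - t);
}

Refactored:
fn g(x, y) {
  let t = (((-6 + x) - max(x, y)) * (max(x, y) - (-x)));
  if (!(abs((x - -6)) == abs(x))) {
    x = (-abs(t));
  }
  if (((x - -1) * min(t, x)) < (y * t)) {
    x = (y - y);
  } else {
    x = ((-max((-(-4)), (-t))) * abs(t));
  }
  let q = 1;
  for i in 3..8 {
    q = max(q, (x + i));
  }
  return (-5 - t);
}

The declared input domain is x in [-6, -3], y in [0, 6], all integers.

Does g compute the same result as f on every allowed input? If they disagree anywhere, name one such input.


The two versions differ — the changes include min/max/abs usage differs.
Spot check at x=-4, y=4 — f: t becomes 0; next (!(abs((x - -6)) == abs(x))) evaluates to true; next x becomes 0; next (((x - -1) * min(t, x)) < (y * t)) evaluates to false; next x becomes 0; next q becomes 1; next at i=3:; next q becomes 3; next at i=4:; next q becomes 4; next at i=5:; next q becomes 5; next at i=6:; next q becomes 6; next at i=7:; next q becomes 7; next final value -5. g: t becomes 0; next (!(abs((x - -6)) == abs(x))) evaluates to true; next x becomes 0; next (((x - -1) * min(t, x)) < (y * t)) evaluates to false; next x becomes 0; next q becomes 1; next at i=3:; next q becomes 3; next at i=4:; next q becomes 4; next at i=5:; next q becomes 5; next at i=6:; next q becomes 6; next at i=7:; next q becomes 7; next final value -5. Both give -5.
Every one of the 28 inputs gives matching results.
verdict: equivalent


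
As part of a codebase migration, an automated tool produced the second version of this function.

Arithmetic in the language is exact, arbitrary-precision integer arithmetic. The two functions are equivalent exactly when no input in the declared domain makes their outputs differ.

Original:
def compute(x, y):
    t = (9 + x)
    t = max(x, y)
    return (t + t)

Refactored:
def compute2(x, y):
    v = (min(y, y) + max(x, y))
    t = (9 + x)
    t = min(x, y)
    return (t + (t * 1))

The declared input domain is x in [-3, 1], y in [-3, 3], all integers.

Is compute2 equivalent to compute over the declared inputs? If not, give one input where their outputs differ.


At x=-3, y=-2: compute gives -4, compute2 gives -6.
verdict: not equivalent; witness: x=-3, y=-2


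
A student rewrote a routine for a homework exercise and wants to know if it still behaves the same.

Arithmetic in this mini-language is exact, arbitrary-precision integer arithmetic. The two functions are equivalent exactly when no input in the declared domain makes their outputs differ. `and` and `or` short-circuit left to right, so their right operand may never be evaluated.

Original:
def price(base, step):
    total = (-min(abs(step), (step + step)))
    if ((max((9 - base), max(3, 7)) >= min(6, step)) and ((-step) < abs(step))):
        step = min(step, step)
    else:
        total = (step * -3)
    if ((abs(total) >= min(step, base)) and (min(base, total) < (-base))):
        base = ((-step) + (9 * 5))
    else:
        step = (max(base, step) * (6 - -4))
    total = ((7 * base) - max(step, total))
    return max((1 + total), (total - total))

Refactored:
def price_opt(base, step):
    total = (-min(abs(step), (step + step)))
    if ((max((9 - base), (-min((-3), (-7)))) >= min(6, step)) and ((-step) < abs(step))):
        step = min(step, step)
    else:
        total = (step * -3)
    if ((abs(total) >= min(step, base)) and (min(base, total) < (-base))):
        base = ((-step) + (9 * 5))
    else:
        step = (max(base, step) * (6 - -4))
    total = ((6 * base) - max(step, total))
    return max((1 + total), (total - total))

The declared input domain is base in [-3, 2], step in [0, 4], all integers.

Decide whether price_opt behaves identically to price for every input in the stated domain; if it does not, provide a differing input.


These are not equivalent — on base=-3, step=0 the outputs split (316 vs 271).
price: total = 0; ((max((9 - base), max(3, 7)) >= min(6, step)) and ((-step) < abs(step))) -> false; total = 0; ((abs(total) >= min(step, base)) and (min(base, total) < (-base))) -> true; base = 45; total = 315; return 316
price_opt: total = 0; ((max((9 - base), (-min((-3), (-7)))) >= min(6, step)) and ((-step) < abs(step))) -> false; total = 0; ((abs(total) >= min(step, base)) and (min(base, total) < (-base))) -> true; base = 45; total = 270; return 271
verdict: not equivalent; witness: base=-3, step=0


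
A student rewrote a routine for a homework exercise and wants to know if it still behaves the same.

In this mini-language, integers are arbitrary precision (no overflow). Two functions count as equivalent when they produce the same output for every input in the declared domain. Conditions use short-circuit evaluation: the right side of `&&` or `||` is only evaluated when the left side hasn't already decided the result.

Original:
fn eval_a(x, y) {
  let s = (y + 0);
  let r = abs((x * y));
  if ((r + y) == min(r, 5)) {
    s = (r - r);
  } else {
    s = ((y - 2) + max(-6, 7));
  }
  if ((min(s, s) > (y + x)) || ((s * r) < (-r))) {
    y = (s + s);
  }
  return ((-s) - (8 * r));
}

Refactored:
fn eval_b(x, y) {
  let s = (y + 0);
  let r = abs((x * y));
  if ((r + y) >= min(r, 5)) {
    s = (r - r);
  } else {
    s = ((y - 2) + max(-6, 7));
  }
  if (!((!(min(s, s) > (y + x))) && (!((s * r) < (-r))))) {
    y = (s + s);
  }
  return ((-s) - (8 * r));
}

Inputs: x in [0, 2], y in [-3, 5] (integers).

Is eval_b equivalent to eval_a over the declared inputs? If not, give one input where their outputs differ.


Try x=0, y=1.
eval_a: s becomes 1; next r becomes 0; next ((r + y) == min(r, 5)) evaluates to false; next s becomes 6; next ((min(s, s) > (y + x)) || ((s * r) < (-r))) evaluates to true; next y becomes 12; next final value -6
eval_b: s becomes 1; next r becomes 0; next ((r + y) >= min(r, 5)) evaluates to true; next s becomes 0; next (!((!(min(s, s) > (y + x))) && (!((s * r) < (-r))))) evaluates to false; next final value 0
-6 vs 0 — the two versions disagree here.
verdict: not equivalent; witness: x=0, y=1


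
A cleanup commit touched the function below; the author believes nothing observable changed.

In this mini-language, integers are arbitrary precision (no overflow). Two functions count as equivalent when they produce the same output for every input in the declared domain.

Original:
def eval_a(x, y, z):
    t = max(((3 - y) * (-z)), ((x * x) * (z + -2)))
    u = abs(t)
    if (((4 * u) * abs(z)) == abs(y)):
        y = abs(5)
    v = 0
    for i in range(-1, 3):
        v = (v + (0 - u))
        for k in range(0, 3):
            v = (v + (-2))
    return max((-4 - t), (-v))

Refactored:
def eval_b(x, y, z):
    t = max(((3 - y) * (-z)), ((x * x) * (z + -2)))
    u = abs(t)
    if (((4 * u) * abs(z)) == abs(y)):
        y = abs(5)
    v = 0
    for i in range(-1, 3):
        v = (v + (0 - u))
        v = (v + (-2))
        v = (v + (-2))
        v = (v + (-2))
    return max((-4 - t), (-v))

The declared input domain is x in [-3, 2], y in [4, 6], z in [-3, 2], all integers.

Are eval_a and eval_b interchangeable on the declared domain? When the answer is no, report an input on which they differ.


The two are interchangeable: statement counts differ; also arithmetic usage differs; also loop structure differs; also local variable names differ; also constant usage differs, and every declared input agrees.
As a probe, take x=1, y=6, z=-2: eval_a runs t := -4 | u := 4 | (((4 * u) * abs(z)) == abs(y)): false | v := 0 | iter i=-1: | v := -4 | iter k=0: | v := -6 | iter k=1: | v := -8 | iter k=2: | v := -10 | iter i=0: | v := -14 | iter k=0: | v := -16 | iter k=1: | v := -18 | iter k=2: | v := -20 | iter i=1: | v := -24 | iter k=0: | v := -26 | iter k=1: | v := -28 | iter k=2: | v := -30 | iter i=2: | v := -34 | iter k=0: | v := -36 | iter k=1: | v := -38 | iter k=2: | v := -40 | result 40; eval_b runs t := -4 | u := 4 | (((4 * u) * abs(z)) == abs(y)): false | v := 0 | iter i=-1: | v := -4 | v := -6 | v := -8 | v := -10 | iter i=0: | v := -14 | v := -16 | v := -18 | v := -20 | iter i=1: | v := -24 | v := -26 | v := -28 | v := -30 | iter i=2: | v := -34 | v := -36 | v := -38 | v := -40 | result 40; both end at 40.
Sweeping the whole domain (108 inputs) finds no disagreement.
verdict: equivalent


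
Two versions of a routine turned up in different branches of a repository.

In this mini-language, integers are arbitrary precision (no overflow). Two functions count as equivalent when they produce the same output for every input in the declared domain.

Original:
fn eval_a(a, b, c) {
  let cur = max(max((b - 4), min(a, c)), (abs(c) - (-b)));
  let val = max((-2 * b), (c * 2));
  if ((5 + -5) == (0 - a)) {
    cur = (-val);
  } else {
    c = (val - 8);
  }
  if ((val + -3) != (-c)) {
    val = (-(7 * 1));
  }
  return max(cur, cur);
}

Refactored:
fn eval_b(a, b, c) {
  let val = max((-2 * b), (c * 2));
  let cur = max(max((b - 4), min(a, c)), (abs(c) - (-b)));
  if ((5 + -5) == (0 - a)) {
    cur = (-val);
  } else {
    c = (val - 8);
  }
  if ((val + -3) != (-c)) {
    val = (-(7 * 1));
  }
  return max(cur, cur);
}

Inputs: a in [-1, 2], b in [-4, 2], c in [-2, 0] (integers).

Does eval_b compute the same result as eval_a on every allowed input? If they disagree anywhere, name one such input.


Changes here: same computation, different form; the full 84-point sweep finds no disagreement.
verdict: equivalent


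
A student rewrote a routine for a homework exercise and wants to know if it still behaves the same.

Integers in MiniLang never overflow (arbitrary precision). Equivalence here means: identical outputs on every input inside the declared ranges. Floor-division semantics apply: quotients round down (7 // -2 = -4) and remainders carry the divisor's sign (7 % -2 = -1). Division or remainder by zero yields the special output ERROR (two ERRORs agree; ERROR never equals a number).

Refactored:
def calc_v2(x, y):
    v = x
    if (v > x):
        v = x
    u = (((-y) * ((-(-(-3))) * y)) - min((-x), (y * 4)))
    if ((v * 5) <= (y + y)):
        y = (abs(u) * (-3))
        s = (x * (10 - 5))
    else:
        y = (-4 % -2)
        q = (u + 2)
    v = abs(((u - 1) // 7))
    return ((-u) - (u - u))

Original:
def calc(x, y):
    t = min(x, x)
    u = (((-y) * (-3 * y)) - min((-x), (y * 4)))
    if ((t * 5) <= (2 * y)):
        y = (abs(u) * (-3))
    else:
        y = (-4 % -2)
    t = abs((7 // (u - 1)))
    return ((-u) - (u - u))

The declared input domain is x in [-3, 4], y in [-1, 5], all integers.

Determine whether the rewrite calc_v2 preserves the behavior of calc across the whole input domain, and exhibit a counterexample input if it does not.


Consider the input x=-2, y=1.
calc: t = -2; u = 1; ((t * 5) <= (2 * y)) -> true; y = -3; division by zero -> ERROR
calc_v2: v = -2; (v > x) -> false; u = 1; ((v * 5) <= (y + y)) -> true; y = -3; s = -10; v = 0; return -1
ERROR vs -1 — the two versions disagree here.
verdict: not equivalent; witness: x=-2, y=1


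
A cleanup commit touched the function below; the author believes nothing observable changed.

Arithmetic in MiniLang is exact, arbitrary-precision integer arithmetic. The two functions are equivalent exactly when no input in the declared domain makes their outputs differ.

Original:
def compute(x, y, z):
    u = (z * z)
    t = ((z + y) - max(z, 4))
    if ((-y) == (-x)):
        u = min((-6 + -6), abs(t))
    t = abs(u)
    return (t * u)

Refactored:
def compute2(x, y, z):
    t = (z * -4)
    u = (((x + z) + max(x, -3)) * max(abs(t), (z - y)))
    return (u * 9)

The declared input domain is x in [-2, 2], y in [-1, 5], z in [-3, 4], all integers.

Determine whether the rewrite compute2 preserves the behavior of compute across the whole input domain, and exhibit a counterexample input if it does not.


These are not equivalent — on x=-2, y=-1, z=-3 the outputs split (81 vs -756).
compute: u := 9 | t := -8 | ((-y) == (-x)): false | t := 9 | result 81
compute2: t := 12 | u := -84 | result -756
verdict: not equivalent; witness: x=-2, y=-1, z=-3


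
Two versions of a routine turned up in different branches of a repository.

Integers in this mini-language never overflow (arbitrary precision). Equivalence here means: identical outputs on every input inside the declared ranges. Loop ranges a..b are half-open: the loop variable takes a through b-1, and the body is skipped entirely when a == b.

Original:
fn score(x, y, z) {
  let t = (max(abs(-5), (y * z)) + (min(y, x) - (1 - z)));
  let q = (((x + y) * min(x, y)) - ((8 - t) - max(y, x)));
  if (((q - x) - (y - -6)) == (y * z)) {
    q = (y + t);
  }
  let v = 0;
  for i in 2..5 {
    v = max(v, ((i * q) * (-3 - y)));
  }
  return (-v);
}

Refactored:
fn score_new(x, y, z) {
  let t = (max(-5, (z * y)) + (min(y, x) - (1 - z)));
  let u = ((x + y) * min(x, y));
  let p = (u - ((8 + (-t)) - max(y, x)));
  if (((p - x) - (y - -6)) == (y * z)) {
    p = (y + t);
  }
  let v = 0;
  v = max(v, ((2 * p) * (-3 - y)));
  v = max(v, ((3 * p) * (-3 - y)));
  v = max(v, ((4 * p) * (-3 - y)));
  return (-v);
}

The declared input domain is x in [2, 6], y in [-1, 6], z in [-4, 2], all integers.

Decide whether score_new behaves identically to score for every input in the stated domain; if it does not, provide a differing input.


x=2, y=-1, z=-4 yields -64 from score but -72 from score_new.
verdict: not equivalent; witness: x=2, y=-1, z=-4


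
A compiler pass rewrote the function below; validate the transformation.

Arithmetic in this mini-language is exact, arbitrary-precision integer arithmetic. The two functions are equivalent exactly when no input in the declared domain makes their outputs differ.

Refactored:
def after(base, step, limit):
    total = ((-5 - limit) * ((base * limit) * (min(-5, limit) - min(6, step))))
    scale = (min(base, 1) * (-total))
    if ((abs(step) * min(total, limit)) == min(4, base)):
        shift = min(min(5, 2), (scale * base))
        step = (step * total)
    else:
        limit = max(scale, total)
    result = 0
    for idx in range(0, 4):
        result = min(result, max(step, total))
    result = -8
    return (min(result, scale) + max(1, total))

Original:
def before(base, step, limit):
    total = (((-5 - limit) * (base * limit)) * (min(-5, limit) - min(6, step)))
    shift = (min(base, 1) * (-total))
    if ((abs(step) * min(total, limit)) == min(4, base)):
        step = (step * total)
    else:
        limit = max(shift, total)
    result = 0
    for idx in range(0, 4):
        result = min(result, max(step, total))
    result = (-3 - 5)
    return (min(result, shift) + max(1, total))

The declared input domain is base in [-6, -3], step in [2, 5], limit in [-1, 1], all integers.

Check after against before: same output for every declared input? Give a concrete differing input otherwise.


Comparing the listings, the differences include: arithmetic usage differs, plus constant usage differs, plus statement counts differ, plus min/max/abs usage differs, plus local variable names differ.
As a probe, take base=-5, step=5, limit=-1: before runs total becomes 200; next shift becomes 1000; next ((abs(step) * min(total, limit)) == min(4, base)) evaluates to true; next step becomes 1000; next result becomes 0; next at idx=0:; next result becomes 0; next at idx=1:; next result becomes 0; next at idx=2:; next result becomes 0; next at idx=3:; next result becomes 0; next result becomes -8; next final value 192; after runs total becomes 200; next scale becomes 1000; next ((abs(step) * min(total, limit)) == min(4, base)) evaluates to true; next shift becomes -5000; next step becomes 1000; next result becomes 0; next at idx=0:; next result becomes 0; next at idx=1:; next result becomes 0; next at idx=2:; next result becomes 0; next at idx=3:; next result becomes 0; next result becomes -8; next final value 192; both end at 192.
Every one of the 48 inputs gives matching results.
verdict: equivalent


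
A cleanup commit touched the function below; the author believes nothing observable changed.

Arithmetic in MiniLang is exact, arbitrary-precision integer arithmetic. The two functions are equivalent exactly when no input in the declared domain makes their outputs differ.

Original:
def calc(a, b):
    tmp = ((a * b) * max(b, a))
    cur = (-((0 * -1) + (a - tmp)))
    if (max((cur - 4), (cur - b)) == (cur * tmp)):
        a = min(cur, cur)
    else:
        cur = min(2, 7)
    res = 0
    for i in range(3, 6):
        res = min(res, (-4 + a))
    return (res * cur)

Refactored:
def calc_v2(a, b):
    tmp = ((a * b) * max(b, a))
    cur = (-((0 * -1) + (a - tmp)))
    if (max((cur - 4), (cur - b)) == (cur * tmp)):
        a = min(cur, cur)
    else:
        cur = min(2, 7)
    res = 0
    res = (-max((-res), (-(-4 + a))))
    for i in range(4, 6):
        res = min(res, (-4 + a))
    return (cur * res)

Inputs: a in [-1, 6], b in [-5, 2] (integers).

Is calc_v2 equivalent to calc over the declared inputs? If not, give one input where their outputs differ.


The two are interchangeable: loop structure differs, statement counts differ, min/max/abs usage differs, constant usage differs, arithmetic usage differs, and every declared input agrees.
As a probe, take a=2, b=-2: calc runs tmp becomes -8; next cur becomes -10; next (max((cur - 4), (cur - b)) == (cur * tmp)) evaluates to false; next cur becomes 2; next res becomes 0; next at i=3:; next res becomes -2; next at i=4:; next res becomes -2; next at i=5:; next res becomes -2; next final value -4; calc_v2 runs tmp becomes -8; next cur becomes -10; next (max((cur - 4), (cur - b)) == (cur * tmp)) evaluates to false; next cur becomes 2; next res becomes 0; next res becomes -2; next at i=4:; next res becomes -2; next at i=5:; next res becomes -2; next final value -4; both end at -4.
Sweeping the whole domain (64 inputs) finds no disagreement.
verdict: equivalent


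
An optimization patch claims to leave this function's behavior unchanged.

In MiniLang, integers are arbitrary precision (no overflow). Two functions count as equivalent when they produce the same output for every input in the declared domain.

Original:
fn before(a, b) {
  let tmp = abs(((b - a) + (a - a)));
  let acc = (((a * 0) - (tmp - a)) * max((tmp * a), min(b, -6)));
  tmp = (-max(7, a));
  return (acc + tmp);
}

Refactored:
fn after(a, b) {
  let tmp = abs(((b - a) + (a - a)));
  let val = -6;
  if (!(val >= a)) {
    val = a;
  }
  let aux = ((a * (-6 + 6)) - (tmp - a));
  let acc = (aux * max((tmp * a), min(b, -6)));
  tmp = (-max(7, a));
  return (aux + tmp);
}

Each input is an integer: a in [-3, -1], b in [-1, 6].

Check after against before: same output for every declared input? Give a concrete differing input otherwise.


There is a counterexample at a=-3, b=-1: 23 on one side, -12 on the other.
before: tmp=2, then acc=30, then tmp=-7, then returns 23
after: tmp=2, then val=-6, then (!(val >= a)) is true, then val=-3, then aux=-5, then acc=30, then tmp=-7, then returns -12
verdict: not equivalent; witness: a=-3, b=-1


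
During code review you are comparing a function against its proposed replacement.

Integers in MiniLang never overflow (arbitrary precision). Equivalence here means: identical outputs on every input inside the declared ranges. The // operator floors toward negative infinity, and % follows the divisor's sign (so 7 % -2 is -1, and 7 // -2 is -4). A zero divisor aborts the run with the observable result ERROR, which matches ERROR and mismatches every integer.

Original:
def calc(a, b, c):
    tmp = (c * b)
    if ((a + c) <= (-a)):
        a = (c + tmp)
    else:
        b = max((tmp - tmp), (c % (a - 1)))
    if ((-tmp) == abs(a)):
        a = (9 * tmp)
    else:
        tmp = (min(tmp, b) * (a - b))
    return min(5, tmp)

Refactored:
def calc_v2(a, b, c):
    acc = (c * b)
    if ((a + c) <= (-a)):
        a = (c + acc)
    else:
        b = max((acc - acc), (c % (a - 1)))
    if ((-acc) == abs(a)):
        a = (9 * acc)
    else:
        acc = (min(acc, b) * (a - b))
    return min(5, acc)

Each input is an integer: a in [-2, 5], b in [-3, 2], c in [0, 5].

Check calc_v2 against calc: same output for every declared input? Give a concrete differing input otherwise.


This is a faithful refactor — local variable names differ, but the computed results match everywhere.
One worked example (a=1, b=0, c=1) — calc: tmp := 0 | ((a + c) <= (-a)): false | divide-by-zero, output ERROR; calc_v2: acc := 0 | ((a + c) <= (-a)): false | divide-by-zero, output ERROR; agreement on ERROR.
Sweeping the whole domain (288 inputs) finds no disagreement.
verdict: equivalent


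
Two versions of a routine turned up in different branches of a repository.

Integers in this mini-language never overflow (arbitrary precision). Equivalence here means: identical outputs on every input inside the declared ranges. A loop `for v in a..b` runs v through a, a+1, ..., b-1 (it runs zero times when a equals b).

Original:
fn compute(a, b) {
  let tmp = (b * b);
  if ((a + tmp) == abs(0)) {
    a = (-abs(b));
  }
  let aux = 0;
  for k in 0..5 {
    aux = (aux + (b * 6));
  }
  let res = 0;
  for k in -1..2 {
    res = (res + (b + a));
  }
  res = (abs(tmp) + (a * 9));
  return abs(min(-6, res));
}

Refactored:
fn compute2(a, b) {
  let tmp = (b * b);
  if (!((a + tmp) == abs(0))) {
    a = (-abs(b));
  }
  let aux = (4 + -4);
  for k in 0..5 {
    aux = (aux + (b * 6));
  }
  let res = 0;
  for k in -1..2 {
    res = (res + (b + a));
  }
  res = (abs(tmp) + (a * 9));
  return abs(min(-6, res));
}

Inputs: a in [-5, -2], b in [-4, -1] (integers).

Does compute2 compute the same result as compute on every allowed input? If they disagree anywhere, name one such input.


Not equivalent: a=-5, b=-4 separates them (29 vs 20).
compute: tmp becomes 16; next ((a + tmp) == abs(0)) evaluates to false; next aux becomes 0; next at k=0:; next aux becomes -24; next at k=1:; next aux becomes -48; next at k=2:; next aux becomes -72; next at k=3:; next aux becomes -96; next at k=4:; next aux becomes -120; next res becomes 0; next at k=-1:; next res becomes -9; next at k=0:; next res becomes -18; next at k=1:; next res becomes -27; next res becomes -29; next final value 29
compute2: tmp becomes 16; next (!((a + tmp) == abs(0))) evaluates to true; next a becomes -4; next aux becomes 0; next at k=0:; next aux becomes -24; next at k=1:; next aux becomes -48; next at k=2:; next aux becomes -72; next at k=3:; next aux becomes -96; next at k=4:; next aux becomes -120; next res becomes 0; next at k=-1:; next res becomes -8; next at k=0:; next res becomes -16; next at k=1:; next res becomes -24; next res becomes -20; next final value 20
verdict: not equivalent; witness: a=-5, b=-4


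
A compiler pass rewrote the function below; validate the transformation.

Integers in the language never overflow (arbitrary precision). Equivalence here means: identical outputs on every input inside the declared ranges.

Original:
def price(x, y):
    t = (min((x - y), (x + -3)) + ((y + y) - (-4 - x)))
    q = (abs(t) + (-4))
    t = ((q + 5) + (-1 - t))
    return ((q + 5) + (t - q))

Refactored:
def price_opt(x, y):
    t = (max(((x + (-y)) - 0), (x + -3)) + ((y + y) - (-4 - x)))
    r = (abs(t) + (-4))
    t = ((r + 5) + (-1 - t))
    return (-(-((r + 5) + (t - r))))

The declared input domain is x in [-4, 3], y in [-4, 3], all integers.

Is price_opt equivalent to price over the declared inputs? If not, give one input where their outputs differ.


The rewrite breaks on x=-4, y=-4, where the results are 35 and 21.
price: t=-15, then q=11, then t=30, then returns 35
price_opt: t=-8, then r=4, then t=16, then returns 21
verdict: not equivalent; witness: x=-4, y=-4


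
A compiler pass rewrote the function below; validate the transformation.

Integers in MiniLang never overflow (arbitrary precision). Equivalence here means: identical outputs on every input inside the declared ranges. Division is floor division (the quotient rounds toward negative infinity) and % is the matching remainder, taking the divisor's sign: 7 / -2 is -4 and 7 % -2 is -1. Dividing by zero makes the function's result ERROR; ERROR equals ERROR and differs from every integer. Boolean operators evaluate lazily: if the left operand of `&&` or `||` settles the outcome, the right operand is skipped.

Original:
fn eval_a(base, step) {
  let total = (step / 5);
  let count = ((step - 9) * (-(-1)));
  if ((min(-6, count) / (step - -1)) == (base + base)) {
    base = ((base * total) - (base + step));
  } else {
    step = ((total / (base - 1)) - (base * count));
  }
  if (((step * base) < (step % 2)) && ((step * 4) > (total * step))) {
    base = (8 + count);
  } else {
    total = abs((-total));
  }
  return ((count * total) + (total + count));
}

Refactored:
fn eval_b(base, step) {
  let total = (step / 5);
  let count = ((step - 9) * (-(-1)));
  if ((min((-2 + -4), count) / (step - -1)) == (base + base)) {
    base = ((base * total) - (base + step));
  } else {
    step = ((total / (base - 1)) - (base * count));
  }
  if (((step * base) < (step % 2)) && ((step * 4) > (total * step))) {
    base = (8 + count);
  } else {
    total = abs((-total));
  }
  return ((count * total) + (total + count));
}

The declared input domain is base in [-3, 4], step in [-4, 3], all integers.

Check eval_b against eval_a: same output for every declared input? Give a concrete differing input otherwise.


Reading the diff, among the changes: arithmetic usage differs; also constant usage differs.
One worked example (base=-1, step=0) — eval_a: total := 0 | count := -9 | ((min(-6, count) / (step - -1)) == (base + base)): false | step := -9 | (((step * base) < (step % 2)) && ((step * 4) > (total * step))): false | total := 0 | result -9; eval_b: total := 0 | count := -9 | ((min((-2 + -4), count) / (step - -1)) == (base + base)): false | step := -9 | (((step * base) < (step % 2)) && ((step * 4) > (total * step))): false | total := 0 | result -9; agreement on -9.
Across all 64 domain points the two functions coincide.
verdict: equivalent


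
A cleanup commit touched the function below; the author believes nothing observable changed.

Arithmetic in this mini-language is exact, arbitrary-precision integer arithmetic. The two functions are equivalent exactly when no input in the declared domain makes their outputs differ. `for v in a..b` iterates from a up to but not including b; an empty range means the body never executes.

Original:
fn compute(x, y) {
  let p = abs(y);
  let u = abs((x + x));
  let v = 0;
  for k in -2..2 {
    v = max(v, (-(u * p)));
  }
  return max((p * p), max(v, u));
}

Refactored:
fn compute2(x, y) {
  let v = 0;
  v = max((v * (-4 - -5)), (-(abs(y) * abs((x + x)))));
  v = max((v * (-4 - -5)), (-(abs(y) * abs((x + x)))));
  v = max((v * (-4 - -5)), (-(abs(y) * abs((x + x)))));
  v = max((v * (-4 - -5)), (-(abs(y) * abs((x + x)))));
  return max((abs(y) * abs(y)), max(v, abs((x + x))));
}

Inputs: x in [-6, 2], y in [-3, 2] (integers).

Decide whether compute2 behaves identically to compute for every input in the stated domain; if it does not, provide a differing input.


Differences: arithmetic usage differs, plus constant usage differs, plus min/max/abs usage differs, plus loop structure differs, plus local variable names differ — yet all 54 inputs agree.
verdict: equivalent


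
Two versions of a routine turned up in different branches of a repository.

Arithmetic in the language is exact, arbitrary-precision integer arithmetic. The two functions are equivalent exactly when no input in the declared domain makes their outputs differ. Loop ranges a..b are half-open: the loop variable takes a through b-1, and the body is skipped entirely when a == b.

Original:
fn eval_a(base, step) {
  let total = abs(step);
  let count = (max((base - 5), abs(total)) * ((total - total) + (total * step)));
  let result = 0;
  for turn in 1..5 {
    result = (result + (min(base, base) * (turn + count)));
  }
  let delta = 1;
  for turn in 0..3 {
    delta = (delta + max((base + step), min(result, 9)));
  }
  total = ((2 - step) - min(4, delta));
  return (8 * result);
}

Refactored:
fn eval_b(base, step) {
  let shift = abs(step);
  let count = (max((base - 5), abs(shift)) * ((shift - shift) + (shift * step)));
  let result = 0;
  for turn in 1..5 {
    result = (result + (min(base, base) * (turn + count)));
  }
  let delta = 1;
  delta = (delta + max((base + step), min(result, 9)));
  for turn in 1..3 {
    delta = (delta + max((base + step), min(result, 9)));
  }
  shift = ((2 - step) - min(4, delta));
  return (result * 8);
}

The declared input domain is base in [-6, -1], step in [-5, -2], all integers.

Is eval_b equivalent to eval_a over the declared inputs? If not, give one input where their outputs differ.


The two versions differ — the changes include loop structure differs; and statement counts differ; and arithmetic usage differs; and local variable names differ; and constant usage differs; and min/max/abs usage differs.
Tracing base=-1, step=-3: eval_a: total = 3; count = -27; result = 0; [turn=1]; result = 26; [turn=2]; result = 51; [turn=3]; result = 75; [turn=4]; result = 98; delta = 1; [turn=0]; delta = 10; [turn=1]; delta = 19; [turn=2]; delta = 28; total = 1; return 784 | eval_b: shift = 3; count = -27; result = 0; [turn=1]; result = 26; [turn=2]; result = 51; [turn=3]; result = 75; [turn=4]; result = 98; delta = 1; delta = 10; [turn=1]; delta = 19; [turn=2]; delta = 28; shift = 1; return 784 — matching result 784.
An exhaustive pass over the 24 declared inputs shows identical outputs.
verdict: equivalent


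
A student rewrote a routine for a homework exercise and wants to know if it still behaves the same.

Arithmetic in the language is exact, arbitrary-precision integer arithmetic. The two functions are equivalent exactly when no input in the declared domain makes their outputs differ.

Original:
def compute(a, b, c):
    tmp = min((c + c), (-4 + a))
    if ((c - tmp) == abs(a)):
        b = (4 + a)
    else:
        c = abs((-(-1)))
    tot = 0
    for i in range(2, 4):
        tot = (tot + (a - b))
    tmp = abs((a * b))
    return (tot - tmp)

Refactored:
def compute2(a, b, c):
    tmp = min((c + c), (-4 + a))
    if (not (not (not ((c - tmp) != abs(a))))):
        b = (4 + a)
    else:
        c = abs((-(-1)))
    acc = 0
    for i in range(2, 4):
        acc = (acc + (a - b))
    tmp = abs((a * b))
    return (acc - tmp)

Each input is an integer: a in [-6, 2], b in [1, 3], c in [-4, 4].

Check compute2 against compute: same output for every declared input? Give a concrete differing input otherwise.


This is a faithful refactor — comparison usage differs, boolean connective usage differs, local variable names differ, but the computed results match everywhere.
Spot check at a=-1, b=1, c=0 — compute: tmp becomes -5; next ((c - tmp) == abs(a)) evaluates to false; next c becomes 1; next tot becomes 0; next at i=2:; next tot becomes -2; next at i=3:; next tot becomes -4; next tmp becomes 1; next final value -5. compute2: tmp becomes -5; next (not (not (not ((c - tmp) != abs(a))))) evaluates to false; next c becomes 1; next acc becomes 0; next at i=2:; next acc becomes -2; next at i=3:; next acc becomes -4; next tmp becomes 1; next final value -5. Both give -5.
Sweeping the whole domain (243 inputs) finds no disagreement.
verdict: equivalent
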